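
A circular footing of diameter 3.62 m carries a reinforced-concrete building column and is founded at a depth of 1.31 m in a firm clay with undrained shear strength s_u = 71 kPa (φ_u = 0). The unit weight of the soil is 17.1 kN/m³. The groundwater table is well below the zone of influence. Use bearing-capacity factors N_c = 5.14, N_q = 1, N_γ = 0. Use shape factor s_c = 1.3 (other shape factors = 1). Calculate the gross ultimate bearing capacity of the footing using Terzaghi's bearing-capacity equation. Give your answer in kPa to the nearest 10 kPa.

q = γ·D_f = 17.1 × 1.31 = 22.401 kPa.
c·N_c·s_c = 71 × 5.14 × 1.3 = 474.42 kPa
q·N_q = 22.401 × 1 = 22.401 kPa
q_ult = 474.42 + 22.401 = 496.82 kPa.

q_ult ≈ 500 kPa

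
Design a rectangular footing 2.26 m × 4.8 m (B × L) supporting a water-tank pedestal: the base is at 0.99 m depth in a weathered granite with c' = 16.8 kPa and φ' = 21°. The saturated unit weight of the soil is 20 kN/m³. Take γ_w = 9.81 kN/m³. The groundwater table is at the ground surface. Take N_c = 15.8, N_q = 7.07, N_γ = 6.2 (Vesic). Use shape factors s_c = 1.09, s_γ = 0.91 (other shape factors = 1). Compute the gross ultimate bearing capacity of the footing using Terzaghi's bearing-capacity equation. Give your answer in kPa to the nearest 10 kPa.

γ' = 20 − 9.81 = 10.19 kN/m³ (submerged throughout). q = 10.19 × 0.99 = 10.088 kPa; the same γ' applies in the ½γBN_γ term.
c·N_c·s_c = 16.8 × 15.8 × 1.09 = 289.33 kPa
q·N_q = 10.088 × 7.07 = 71.323 kPa
0.5·γ·B·N_γ·s_γ = 0.5 × 10.19 × 2.26 × 6.2 × 0.91 = 64.966 kPa
q_ult = 289.33 + 71.323 + 64.966 = 425.62 kPa.

q_ult ≈ 430 kPa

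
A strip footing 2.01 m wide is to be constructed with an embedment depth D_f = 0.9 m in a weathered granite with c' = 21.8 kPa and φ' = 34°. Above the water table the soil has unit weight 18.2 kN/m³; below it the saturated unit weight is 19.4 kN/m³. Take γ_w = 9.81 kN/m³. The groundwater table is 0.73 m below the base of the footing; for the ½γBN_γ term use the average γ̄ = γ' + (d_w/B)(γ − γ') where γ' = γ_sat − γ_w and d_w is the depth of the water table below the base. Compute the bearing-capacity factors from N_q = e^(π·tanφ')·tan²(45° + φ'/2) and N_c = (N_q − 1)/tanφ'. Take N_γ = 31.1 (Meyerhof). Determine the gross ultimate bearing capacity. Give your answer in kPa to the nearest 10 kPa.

q_ult ≈ 1800 kPa

tan34° = 0.6745, so N_q = e^(π×0.6745)·tan²(62°) = 8.323 × 3.537 = 29.44.
N_c = (29.44 − 1)/tan34° = 42.16.
Overburden at base level: q = 18.2 × 0.9 = 16.38 kPa.
The water table is 0.73 m below the base (< B = 2.01 m), so the ½γBN_γ term uses γ̄ = γ' + (d_w/B)(γ − γ') = 9.59 + (0.73/2.01)(18.2 − 9.59) = 12.717 kN/m³.
Cohesion term c·N_c = 21.8 × 42.164 = 919.17 kPa; surcharge term q·N_q = 16.38 × 29.44 = 482.22 kPa; self-weight term 0.5·γ·B·N_γ = 0.5 × 12.717 × 2.01 × 31.1 = 397.48 kPa.
q_ult = 919.17 + 482.22 + 397.48 = 1798.9 kPa.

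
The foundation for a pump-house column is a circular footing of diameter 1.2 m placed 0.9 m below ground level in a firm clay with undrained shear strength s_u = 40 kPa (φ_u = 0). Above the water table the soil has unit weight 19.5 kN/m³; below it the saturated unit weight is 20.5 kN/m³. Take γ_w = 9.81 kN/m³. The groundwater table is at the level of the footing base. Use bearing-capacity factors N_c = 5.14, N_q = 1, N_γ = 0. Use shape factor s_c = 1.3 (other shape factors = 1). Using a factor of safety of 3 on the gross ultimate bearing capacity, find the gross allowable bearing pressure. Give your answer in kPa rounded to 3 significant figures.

q_all ≈ 94.9 kPa

q = γ·D_f = 19.5 × 0.9 = 17.55 kPa.
c·N_c·s_c = 40 × 5.14 × 1.3 = 267.28 kPa
q·N_q = 17.55 × 1 = 17.55 kPa
q_ult = 267.28 + 17.55 = 284.83 kPa.
q_all = 284.83 / 3 = 94.943 kPa.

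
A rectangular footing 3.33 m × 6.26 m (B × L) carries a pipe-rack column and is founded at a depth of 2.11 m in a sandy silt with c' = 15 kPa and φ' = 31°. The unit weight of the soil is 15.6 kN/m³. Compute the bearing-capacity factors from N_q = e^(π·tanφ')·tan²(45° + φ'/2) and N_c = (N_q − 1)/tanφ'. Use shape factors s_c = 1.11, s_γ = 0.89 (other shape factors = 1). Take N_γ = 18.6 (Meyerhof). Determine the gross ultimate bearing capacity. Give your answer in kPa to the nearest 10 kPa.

tan31° = 0.6009, so N_q = e^(π×0.6009)·tan²(60.5°) = 6.604 × 3.124 = 20.63.
N_c = (20.63 − 1)/tan31° = 32.67.
Effective surcharge at the founding depth q = γ·D_f = 15.6 × 2.11 = 32.916 kPa.
q_ult = c·N_c·s_c + q·N_q + 0.5·γ·B·N_γ·s_γ
     = 15 × 32.671 × 1.11 + 32.916 × 20.631 + 0.5 × 15.6 × 3.33 × 18.6 × 0.89
     = 543.97 + 679.08 + 429.97 = 1653 kPa.

q_ult ≈ 1650 kPa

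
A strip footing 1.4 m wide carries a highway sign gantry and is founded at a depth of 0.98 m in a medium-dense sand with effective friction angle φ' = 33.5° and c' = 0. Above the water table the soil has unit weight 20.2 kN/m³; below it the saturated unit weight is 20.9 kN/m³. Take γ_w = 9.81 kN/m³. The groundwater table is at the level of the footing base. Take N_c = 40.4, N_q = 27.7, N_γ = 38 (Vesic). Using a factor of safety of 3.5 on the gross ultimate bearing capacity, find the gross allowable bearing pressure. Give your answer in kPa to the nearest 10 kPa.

Overburden at base level: q = 20.2 × 0.98 = 19.796 kPa.
Below the base the soil is submerged, so the ½γBN_γ term uses γ' = 20.9 − 9.81 = 11.09 kN/m³.
Surcharge term q·N_q = 19.796 × 27.7 = 548.35 kPa; self-weight term 0.5·γ·B·N_γ = 0.5 × 11.09 × 1.4 × 38 = 294.99 kPa.
q_ult = 548.35 + 294.99 = 843.34 kPa.
q_all = 843.34 / 3.5 = 240.96 kPa.

q_all ≈ 240 kPa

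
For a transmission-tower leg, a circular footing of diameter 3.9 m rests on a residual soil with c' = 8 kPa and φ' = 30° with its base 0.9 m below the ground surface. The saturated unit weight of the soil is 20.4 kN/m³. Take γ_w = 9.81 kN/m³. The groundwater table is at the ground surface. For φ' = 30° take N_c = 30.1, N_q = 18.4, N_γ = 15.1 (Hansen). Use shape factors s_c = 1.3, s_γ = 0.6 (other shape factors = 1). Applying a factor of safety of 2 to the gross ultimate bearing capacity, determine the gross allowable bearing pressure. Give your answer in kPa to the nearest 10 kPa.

q_all ≈ 340 kPa

Water table at ground surface, so effective unit weight γ' = 20.4 − 9.81 = 10.59 kN/m³ is used throughout; overburden q = 10.59 × 0.9 = 9.531 kPa; the same γ' applies in the ½γBN_γ term.
Cohesion term c·N_c·s_c = 8 × 30.1 × 1.3 = 313.04 kPa; surcharge term q·N_q = 9.531 × 18.4 = 175.37 kPa; self-weight term 0.5·γ·B·N_γ·s_γ = 0.5 × 10.59 × 3.9 × 15.1 × 0.6 = 187.09 kPa.
q_ult = 313.04 + 175.37 + 187.09 = 675.5 kPa.
q_all = q_ult / FS = 675.5 / 2 = 337.75 kPa.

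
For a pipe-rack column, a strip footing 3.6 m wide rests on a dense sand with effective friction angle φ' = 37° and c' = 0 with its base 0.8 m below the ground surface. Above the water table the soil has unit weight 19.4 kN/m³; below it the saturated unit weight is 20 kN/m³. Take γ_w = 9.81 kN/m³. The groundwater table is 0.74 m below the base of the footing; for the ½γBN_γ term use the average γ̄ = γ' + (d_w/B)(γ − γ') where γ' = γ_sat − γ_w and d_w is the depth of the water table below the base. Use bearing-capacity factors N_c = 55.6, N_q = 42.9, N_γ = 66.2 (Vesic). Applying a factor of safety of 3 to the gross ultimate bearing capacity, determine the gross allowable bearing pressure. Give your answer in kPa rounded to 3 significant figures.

q_all ≈ 702 kPa

q = γ·D_f = 19.4 × 0.8 = 15.52 kPa.
γ' = 10.19 kN/m³; averaging over the depth B below the base, γ̄ = γ' + (d_w/B)(γ − γ') = 12.083 kN/m³.
q·N_q = 15.52 × 42.9 = 665.81 kPa
0.5·γ·B·N_γ = 0.5 × 12.083 × 3.6 × 66.2 = 1439.8 kPa
q_ult = 665.81 + 1439.8 = 2105.6 kPa.
q_all = q_ult / FS = 2105.6 / 3 = 701.88 kPa.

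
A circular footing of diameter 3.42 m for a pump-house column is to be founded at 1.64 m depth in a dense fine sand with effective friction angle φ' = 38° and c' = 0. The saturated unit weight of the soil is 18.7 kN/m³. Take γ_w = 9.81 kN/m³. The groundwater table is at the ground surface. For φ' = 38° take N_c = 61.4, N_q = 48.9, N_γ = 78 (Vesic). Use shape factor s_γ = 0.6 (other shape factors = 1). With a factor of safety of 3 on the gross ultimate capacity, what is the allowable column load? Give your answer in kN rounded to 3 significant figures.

P_all ≈ 4360 kN

γ' = 18.7 − 9.81 = 8.89 kN/m³ (submerged throughout). q = 8.89 × 1.64 = 14.58 kPa; the same γ' applies in the ½γBN_γ term.
q·N_q = 14.58 × 48.9 = 712.94 kPa
0.5·γ·B·N_γ·s_γ = 0.5 × 8.89 × 3.42 × 78 × 0.6 = 711.45 kPa
q_ult = 712.94 + 711.45 = 1424.4 kPa.
Gross allowable pressure q_all = 1424.4 / 3 = 474.8 kPa.
Footing area = 9.1863 m², so allowable column load = 474.8 × 9.1863 = 4361.6 kN.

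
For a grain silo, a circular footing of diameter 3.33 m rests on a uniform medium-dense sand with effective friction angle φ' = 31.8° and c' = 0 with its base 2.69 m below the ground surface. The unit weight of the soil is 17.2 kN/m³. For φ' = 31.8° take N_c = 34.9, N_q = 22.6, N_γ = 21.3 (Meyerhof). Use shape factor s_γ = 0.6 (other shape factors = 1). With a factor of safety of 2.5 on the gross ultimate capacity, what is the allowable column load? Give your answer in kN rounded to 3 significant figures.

P_all ≈ 4920 kN

Effective surcharge at the founding depth q = γ·D_f = 17.2 × 2.69 = 46.268 kPa.
q_ult = q·N_q + 0.5·γ·B·N_γ·s_γ
     = 46.268 × 22.6 + 0.5 × 17.2 × 3.33 × 21.3 × 0.6
     = 1045.7 + 365.99 = 1411.7 kPa.
Gross allowable pressure q_all = 1411.7 / 2.5 = 564.66 kPa.
Footing area = 8.7092 m², so allowable column load = 564.66 × 8.7092 = 4917.7 kN.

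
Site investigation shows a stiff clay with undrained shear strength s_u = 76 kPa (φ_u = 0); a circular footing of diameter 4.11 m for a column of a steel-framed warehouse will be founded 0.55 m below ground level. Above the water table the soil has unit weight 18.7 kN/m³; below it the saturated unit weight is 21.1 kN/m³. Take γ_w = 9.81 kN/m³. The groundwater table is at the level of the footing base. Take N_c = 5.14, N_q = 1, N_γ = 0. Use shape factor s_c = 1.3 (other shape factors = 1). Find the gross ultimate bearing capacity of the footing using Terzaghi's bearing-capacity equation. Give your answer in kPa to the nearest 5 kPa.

Effective surcharge at the founding depth q = γ·D_f = 18.7 × 0.55 = 10.285 kPa.
q_ult = c·N_c·s_c + q·N_q
     = 76 × 5.14 × 1.3 + 10.285 × 1
     = 507.83 + 10.285 = 518.12 kPa.

q_ult ≈ 520 kPa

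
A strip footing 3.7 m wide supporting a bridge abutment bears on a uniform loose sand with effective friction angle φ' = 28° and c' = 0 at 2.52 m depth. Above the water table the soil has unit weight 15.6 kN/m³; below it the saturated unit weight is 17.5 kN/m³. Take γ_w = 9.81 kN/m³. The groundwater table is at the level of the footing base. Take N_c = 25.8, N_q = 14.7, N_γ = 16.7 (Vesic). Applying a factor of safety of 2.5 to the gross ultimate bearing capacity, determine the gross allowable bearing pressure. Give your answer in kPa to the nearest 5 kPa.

Overburden at base level: q = 15.6 × 2.52 = 39.312 kPa.
Below the base the soil is submerged, so the ½γBN_γ term uses γ' = 17.5 − 9.81 = 7.69 kN/m³.
Surcharge term q·N_q = 39.312 × 14.7 = 577.89 kPa; self-weight term 0.5·γ·B·N_γ = 0.5 × 7.69 × 3.7 × 16.7 = 237.58 kPa.
q_ult = 577.89 + 237.58 = 815.47 kPa.
q_all = q_ult / FS = 815.47 / 2.5 = 326.19 kPa.

q_all ≈ 325 kPa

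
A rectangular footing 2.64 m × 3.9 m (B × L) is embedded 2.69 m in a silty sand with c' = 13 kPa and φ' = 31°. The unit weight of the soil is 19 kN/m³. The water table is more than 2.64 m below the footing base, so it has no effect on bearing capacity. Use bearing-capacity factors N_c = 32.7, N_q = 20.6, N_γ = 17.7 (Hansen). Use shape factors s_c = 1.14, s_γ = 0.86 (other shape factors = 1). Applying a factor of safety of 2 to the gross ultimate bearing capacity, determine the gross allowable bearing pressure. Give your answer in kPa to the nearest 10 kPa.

Overburden at base level: q = 19 × 2.69 = 51.11 kPa.
Cohesion term c·N_c·s_c = 13 × 32.7 × 1.14 = 484.61 kPa; surcharge term q·N_q = 51.11 × 20.6 = 1052.9 kPa; self-weight term 0.5·γ·B·N_γ·s_γ = 0.5 × 19 × 2.64 × 17.7 × 0.86 = 381.77 kPa.
q_ult = 484.61 + 1052.9 + 381.77 = 1919.2 kPa.
q_all = q_ult / FS = 1919.2 / 2 = 959.62 kPa.

q_all ≈ 960 kPa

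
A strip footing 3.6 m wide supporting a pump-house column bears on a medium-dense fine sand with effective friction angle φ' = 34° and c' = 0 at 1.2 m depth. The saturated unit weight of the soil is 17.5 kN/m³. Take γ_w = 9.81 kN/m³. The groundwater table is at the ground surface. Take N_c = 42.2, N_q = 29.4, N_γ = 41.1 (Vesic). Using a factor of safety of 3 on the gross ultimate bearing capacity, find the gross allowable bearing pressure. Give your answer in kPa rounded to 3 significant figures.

q_all ≈ 280 kPa

γ' = 17.5 − 9.81 = 7.69 kN/m³ (submerged throughout). q = 7.69 × 1.2 = 9.228 kPa; the same γ' applies in the ½γBN_γ term.
q·N_q = 9.228 × 29.4 = 271.3 kPa
0.5·γ·B·N_γ = 0.5 × 7.69 × 3.6 × 41.1 = 568.91 kPa
q_ult = 271.3 + 568.91 = 840.21 kPa.
q_all = 840.21 / 3 = 280.07 kPa.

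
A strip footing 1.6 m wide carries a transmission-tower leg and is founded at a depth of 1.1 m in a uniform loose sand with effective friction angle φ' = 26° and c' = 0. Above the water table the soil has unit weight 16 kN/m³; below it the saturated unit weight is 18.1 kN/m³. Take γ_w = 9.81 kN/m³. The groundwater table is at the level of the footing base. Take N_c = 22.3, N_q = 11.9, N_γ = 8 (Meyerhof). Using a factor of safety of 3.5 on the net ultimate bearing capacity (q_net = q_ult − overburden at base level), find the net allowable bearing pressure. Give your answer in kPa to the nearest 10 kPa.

q_all(net) ≈ 70 kPa

q = γ·D_f = 16 × 1.1 = 17.6 kPa.
For the ½γBN_γ term take γ' = 18.1 − 9.81 = 8.29 kN/m³ (soil below base is submerged).
q·N_q = 17.6 × 11.9 = 209.44 kPa
0.5·γ·B·N_γ = 0.5 × 8.29 × 1.6 × 8 = 53.056 kPa
q_ult = 209.44 + 53.056 = 262.5 kPa.
q_net = 262.5 − 17.6 = 244.9 kPa.
q_all(net) = 244.9 / 3.5 = 69.97 kPa.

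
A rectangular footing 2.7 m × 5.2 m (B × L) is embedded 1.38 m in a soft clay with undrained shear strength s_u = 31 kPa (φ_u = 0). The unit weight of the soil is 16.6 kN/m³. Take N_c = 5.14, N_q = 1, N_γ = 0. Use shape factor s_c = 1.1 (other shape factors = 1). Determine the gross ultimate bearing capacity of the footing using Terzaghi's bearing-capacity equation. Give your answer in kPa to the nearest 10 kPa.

q_ult ≈ 200 kPa

Overburden at base level: q = 16.6 × 1.38 = 22.908 kPa.
Cohesion term c·N_c·s_c = 31 × 5.14 × 1.1 = 175.27 kPa; surcharge term q·N_q = 22.908 × 1 = 22.908 kPa.
q_ult = 175.27 + 22.908 = 198.18 kPa.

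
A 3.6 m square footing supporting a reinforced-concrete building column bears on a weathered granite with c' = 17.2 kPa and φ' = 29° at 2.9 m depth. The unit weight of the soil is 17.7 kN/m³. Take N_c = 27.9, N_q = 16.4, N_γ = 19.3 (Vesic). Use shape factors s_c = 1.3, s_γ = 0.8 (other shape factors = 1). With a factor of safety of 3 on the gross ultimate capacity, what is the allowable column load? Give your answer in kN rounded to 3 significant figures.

P_all ≈ 8460 kN

q = γ·D_f = 17.7 × 2.9 = 51.33 kPa.
c·N_c·s_c = 17.2 × 27.9 × 1.3 = 623.84 kPa
q·N_q = 51.33 × 16.4 = 841.81 kPa
0.5·γ·B·N_γ·s_γ = 0.5 × 17.7 × 3.6 × 19.3 × 0.8 = 491.92 kPa
q_ult = 623.84 + 841.81 + 491.92 = 1957.6 kPa.
Gross allowable pressure q_all = 1957.6 / 3 = 652.52 kPa.
Footing area = 12.96 m², so allowable column load = 652.52 × 12.96 = 8456.7 kN.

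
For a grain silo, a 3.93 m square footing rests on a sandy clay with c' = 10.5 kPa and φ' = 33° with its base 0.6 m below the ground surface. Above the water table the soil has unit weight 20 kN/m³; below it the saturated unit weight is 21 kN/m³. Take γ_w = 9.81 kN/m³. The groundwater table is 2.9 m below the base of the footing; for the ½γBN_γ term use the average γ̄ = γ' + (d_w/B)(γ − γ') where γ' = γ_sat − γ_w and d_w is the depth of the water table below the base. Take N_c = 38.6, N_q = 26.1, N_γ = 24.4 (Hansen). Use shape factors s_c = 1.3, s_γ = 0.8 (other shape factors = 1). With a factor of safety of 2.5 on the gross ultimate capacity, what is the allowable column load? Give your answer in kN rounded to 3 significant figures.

Overburden at base level: q = 20 × 0.6 = 12 kPa.
The water table is 2.9 m below the base (< B = 3.93 m), so the ½γBN_γ term uses γ̄ = γ' + (d_w/B)(γ − γ') = 11.19 + (2.9/3.93)(20 − 11.19) = 17.691 kN/m³.
Cohesion term c·N_c·s_c = 10.5 × 38.6 × 1.3 = 526.89 kPa; surcharge term q·N_q = 12 × 26.1 = 313.2 kPa; self-weight term 0.5·γ·B·N_γ·s_γ = 0.5 × 17.691 × 3.93 × 24.4 × 0.8 = 678.57 kPa.
q_ult = 526.89 + 313.2 + 678.57 = 1518.7 kPa.
Gross allowable pressure q_all = 1518.7 / 2.5 = 607.46 kPa.
Footing area = 15.4449 m², so allowable column load = 607.46 × 15.4449 = 9382.2 kN.

P_all ≈ 9380 kN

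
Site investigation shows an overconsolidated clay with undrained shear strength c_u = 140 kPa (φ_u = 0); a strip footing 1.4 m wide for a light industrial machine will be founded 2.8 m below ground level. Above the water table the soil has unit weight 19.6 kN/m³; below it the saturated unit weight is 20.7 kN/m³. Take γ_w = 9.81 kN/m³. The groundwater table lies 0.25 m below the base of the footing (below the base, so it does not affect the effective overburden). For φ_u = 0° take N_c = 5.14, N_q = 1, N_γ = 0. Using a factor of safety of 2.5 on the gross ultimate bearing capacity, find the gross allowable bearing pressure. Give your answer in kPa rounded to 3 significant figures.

q = γ·D_f = 19.6 × 2.8 = 54.88 kPa.
c·N_c = 140 × 5.14 = 719.6 kPa
q·N_q = 54.88 × 1 = 54.88 kPa
q_ult = 719.6 + 54.88 = 774.48 kPa.
q_all = 774.48 / 2.5 = 309.79 kPa.

q_all ≈ 310 kPa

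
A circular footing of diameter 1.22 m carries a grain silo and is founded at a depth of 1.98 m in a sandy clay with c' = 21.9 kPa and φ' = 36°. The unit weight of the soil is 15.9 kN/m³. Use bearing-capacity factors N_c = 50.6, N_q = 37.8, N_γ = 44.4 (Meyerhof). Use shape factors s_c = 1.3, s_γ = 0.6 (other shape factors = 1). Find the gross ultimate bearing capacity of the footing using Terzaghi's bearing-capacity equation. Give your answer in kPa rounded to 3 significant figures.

q_ult ≈ 2890 kPa

Effective surcharge at the founding depth q = γ·D_f = 15.9 × 1.98 = 31.482 kPa.
q_ult = c·N_c·s_c + q·N_q + 0.5·γ·B·N_γ·s_γ
     = 21.9 × 50.6 × 1.3 + 31.482 × 37.8 + 0.5 × 15.9 × 1.22 × 44.4 × 0.6
     = 1440.6 + 1190 + 258.38 = 2889 kPa.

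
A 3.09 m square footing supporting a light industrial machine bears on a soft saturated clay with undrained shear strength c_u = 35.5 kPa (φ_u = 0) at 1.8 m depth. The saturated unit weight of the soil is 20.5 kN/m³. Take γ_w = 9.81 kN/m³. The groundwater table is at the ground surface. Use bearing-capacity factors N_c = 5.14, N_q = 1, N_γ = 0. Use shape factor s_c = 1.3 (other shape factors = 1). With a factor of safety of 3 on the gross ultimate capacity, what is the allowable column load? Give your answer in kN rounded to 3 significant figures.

P_all ≈ 816 kN

With the water table at the surface the whole profile is submerged: γ' = 20.5 − 9.81 = 10.69 kN/m³, so q = γ'·D_f = 19.242 kPa.
q_ult = c·N_c·s_c + q·N_q
     = 35.5 × 5.14 × 1.3 + 19.242 × 1
     = 237.21 + 19.242 = 256.45 kPa.
Gross allowable pressure q_all = 256.45 / 3 = 85.484 kPa.
Footing area = 9.5481 m², so allowable column load = 85.484 × 9.5481 = 816.21 kN.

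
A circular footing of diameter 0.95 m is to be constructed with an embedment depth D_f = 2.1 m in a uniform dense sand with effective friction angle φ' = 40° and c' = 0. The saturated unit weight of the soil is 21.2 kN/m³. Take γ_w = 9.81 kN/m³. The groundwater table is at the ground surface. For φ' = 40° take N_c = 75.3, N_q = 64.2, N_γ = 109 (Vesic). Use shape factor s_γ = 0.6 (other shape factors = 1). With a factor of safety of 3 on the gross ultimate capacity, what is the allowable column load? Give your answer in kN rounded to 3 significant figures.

Water table at ground surface, so effective unit weight γ' = 21.2 − 9.81 = 11.39 kN/m³ is used throughout; overburden q = 11.39 × 2.1 = 23.919 kPa; the same γ' applies in the ½γBN_γ term.
Surcharge term q·N_q = 23.919 × 64.2 = 1535.6 kPa; self-weight term 0.5·γ·B·N_γ·s_γ = 0.5 × 11.39 × 0.95 × 109 × 0.6 = 353.83 kPa.
q_ult = 1535.6 + 353.83 = 1889.4 kPa.
Gross allowable pressure q_all = 1889.4 / 3 = 629.81 kPa.
Footing area = 0.7088 m², so allowable column load = 629.81 × 0.7088 = 446.41 kN.

P_all ≈ 446 kN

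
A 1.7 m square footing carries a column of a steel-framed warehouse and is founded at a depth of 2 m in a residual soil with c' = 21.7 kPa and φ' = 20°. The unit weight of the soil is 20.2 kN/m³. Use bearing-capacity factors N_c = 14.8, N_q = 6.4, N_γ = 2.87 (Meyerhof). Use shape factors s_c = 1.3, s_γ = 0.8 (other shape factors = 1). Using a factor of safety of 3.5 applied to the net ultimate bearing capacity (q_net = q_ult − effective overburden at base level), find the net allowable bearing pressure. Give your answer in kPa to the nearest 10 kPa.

q = γ·D_f = 20.2 × 2 = 40.4 kPa.
c·N_c·s_c = 21.7 × 14.8 × 1.3 = 417.51 kPa
q·N_q = 40.4 × 6.4 = 258.56 kPa
0.5·γ·B·N_γ·s_γ = 0.5 × 20.2 × 1.7 × 2.87 × 0.8 = 39.422 kPa
q_ult = 417.51 + 258.56 + 39.422 = 715.49 kPa.
Net ultimate: q_net = 715.49 − 40.4 = 675.09 kPa.
q_all(net) = 675.09 / 3.5 = 192.88 kPa.

q_all(net) ≈ 190 kPa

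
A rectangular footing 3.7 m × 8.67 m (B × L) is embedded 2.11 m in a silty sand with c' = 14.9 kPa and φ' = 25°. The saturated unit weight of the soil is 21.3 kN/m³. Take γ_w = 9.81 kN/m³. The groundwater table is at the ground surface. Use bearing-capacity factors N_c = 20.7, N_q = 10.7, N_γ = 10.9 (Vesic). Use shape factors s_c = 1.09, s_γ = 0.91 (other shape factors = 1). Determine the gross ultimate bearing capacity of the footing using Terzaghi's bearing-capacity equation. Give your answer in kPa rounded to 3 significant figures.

q_ult ≈ 806 kPa

With the water table at the surface the whole profile is submerged: γ' = 21.3 − 9.81 = 11.49 kN/m³, so q = γ'·D_f = 24.244 kPa; the same γ' applies in the ½γBN_γ term.
q_ult = c·N_c·s_c + q·N_q + 0.5·γ·B·N_γ·s_γ
     = 14.9 × 20.7 × 1.09 + 24.244 × 10.7 + 0.5 × 11.49 × 3.7 × 10.9 × 0.91
     = 336.19 + 259.41 + 210.84 = 806.44 kPa.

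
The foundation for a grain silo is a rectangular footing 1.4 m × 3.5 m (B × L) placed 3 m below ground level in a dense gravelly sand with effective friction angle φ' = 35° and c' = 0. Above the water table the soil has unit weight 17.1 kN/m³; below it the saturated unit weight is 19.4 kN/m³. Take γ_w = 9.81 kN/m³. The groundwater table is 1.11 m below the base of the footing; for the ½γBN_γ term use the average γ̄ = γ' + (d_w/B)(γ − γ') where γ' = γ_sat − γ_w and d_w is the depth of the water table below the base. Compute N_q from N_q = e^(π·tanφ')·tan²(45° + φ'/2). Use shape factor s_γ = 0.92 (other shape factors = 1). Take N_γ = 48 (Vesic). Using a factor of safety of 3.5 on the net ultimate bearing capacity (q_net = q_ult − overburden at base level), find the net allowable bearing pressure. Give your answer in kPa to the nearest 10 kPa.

N_q = e^(π·tan35°)·tan²(62.5°) = 33.3.
q = γ·D_f = 17.1 × 3 = 51.3 kPa.
γ' = 9.59 kN/m³; averaging over the depth B below the base, γ̄ = γ' + (d_w/B)(γ − γ') = 15.544 kN/m³.
q·N_q = 51.3 × 33.296 = 1708.1 kPa
0.5·γ·B·N_γ·s_γ = 0.5 × 15.544 × 1.4 × 48 × 0.92 = 480.51 kPa
q_ult = 1708.1 + 480.51 = 2188.6 kPa.
q_net = 2188.6 − 51.3 = 2137.3 kPa.
q_all(net) = 2137.3 / 3.5 = 610.66 kPa.

q_all(net) ≈ 610 kPa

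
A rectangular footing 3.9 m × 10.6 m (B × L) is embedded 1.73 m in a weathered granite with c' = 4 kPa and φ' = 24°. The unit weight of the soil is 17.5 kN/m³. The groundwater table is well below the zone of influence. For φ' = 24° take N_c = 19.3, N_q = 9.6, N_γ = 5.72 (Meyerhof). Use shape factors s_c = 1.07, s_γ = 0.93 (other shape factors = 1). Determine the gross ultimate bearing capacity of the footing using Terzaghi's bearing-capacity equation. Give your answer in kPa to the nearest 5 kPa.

Overburden at base level: q = 17.5 × 1.73 = 30.275 kPa.
Cohesion term c·N_c·s_c = 4 × 19.3 × 1.07 = 82.604 kPa; surcharge term q·N_q = 30.275 × 9.6 = 290.64 kPa; self-weight term 0.5·γ·B·N_γ·s_γ = 0.5 × 17.5 × 3.9 × 5.72 × 0.93 = 181.53 kPa.
q_ult = 82.604 + 290.64 + 181.53 = 554.78 kPa.

q_ult ≈ 555 kPa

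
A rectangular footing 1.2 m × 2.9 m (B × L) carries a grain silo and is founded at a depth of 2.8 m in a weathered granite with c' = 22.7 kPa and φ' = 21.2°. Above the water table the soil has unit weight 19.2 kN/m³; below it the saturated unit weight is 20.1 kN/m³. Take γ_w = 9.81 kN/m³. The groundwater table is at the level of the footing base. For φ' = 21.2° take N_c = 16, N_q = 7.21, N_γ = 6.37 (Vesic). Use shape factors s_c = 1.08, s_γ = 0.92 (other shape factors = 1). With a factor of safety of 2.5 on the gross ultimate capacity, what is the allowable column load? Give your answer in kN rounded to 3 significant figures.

P_all ≈ 1140 kN

Effective surcharge at the founding depth q = γ·D_f = 19.2 × 2.8 = 53.76 kPa.
The water table coincides with the base, so in the self-weight term γ → γ' = 10.29 kN/m³.
q_ult = c·N_c·s_c + q·N_q + 0.5·γ·B·N_γ·s_γ
     = 22.7 × 16 × 1.08 + 53.76 × 7.21 + 0.5 × 10.29 × 1.2 × 6.37 × 0.92
     = 392.26 + 387.61 + 36.182 = 816.05 kPa.
Gross allowable pressure q_all = 816.05 / 2.5 = 326.42 kPa.
Footing area = 3.48 m², so allowable column load = 326.42 × 3.48 = 1135.9 kN.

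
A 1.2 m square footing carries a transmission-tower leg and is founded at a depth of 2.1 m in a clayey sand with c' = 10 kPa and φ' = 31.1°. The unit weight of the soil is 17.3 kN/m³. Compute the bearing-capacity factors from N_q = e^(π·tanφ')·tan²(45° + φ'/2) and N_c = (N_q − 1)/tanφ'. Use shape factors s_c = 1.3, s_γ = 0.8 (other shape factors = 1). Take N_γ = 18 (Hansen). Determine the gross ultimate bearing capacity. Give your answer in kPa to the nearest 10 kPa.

q_ult ≈ 1340 kPa

tan31.1° = 0.6032, so N_q = e^(π×0.6032)·tan²(60.55°) = 6.653 × 3.137 = 20.87.
N_c = (20.87 − 1)/tan31.1° = 32.94.
Effective surcharge at the founding depth q = γ·D_f = 17.3 × 2.1 = 36.33 kPa.
q_ult = c·N_c·s_c + q·N_q + 0.5·γ·B·N_γ·s_γ
     = 10 × 32.939 × 1.3 + 36.33 × 20.87 + 0.5 × 17.3 × 1.2 × 18 × 0.8
     = 428.21 + 758.22 + 149.47 = 1335.9 kPa.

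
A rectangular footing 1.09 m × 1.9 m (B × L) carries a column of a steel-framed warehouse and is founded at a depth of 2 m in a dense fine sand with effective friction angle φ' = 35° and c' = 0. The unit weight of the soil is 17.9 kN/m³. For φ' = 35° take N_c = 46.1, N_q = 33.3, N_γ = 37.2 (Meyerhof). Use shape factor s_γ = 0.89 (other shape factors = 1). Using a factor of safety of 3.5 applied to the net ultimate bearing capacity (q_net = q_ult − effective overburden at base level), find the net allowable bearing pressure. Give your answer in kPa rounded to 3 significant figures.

q_all(net) ≈ 423 kPa

Overburden at base level: q = 17.9 × 2 = 35.8 kPa.
Surcharge term q·N_q = 35.8 × 33.3 = 1192.1 kPa; self-weight term 0.5·γ·B·N_γ·s_γ = 0.5 × 17.9 × 1.09 × 37.2 × 0.89 = 322.99 kPa.
q_ult = 1192.1 + 322.99 = 1515.1 kPa.
Net ultimate: q_net = 1515.1 − 35.8 = 1479.3 kPa.
q_all(net) = 1479.3 / 3.5 = 422.66 kPa.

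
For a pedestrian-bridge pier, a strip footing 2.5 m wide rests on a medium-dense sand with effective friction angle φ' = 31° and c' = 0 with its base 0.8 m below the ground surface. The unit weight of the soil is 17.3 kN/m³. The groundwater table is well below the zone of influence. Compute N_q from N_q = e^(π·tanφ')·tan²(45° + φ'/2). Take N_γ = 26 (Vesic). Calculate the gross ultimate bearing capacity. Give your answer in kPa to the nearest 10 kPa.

q_ult ≈ 850 kPa

tan31° = 0.6009, so N_q = e^(π×0.6009)·tan²(60.5°) = 6.604 × 3.124 = 20.63.
Effective surcharge at the founding depth q = γ·D_f = 17.3 × 0.8 = 13.84 kPa.
q_ult = q·N_q + 0.5·γ·B·N_γ
     = 13.84 × 20.631 + 0.5 × 17.3 × 2.5 × 26
     = 285.53 + 562.25 = 847.78 kPa.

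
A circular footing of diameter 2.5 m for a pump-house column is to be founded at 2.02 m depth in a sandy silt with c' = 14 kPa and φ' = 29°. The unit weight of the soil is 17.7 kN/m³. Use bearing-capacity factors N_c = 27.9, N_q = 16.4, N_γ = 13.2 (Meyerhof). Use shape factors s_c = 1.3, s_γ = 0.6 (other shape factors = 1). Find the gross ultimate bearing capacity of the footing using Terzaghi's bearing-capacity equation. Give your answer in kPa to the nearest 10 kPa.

Overburden at base level: q = 17.7 × 2.02 = 35.754 kPa.
Cohesion term c·N_c·s_c = 14 × 27.9 × 1.3 = 507.78 kPa; surcharge term q·N_q = 35.754 × 16.4 = 586.37 kPa; self-weight term 0.5·γ·B·N_γ·s_γ = 0.5 × 17.7 × 2.5 × 13.2 × 0.6 = 175.23 kPa.
q_ult = 507.78 + 586.37 + 175.23 = 1269.4 kPa.

q_ult ≈ 1270 kPa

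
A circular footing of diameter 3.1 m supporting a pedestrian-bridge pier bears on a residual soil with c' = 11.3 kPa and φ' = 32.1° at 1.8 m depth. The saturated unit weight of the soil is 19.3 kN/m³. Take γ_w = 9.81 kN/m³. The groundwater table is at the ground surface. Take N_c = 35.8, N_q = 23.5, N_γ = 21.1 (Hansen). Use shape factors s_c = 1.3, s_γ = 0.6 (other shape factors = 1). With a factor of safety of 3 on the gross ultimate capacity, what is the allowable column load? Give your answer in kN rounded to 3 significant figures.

P_all ≈ 2800 kN

With the water table at the surface the whole profile is submerged: γ' = 19.3 − 9.81 = 9.49 kN/m³, so q = γ'·D_f = 17.082 kPa; the same γ' applies in the ½γBN_γ term.
q_ult = c·N_c·s_c + q·N_q + 0.5·γ·B·N_γ·s_γ
     = 11.3 × 35.8 × 1.3 + 17.082 × 23.5 + 0.5 × 9.49 × 3.1 × 21.1 × 0.6
     = 525.9 + 401.43 + 186.22 = 1113.6 kPa.
Gross allowable pressure q_all = 1113.6 / 3 = 371.18 kPa.
Footing area = 7.5477 m², so allowable column load = 371.18 × 7.5477 = 2801.6 kN.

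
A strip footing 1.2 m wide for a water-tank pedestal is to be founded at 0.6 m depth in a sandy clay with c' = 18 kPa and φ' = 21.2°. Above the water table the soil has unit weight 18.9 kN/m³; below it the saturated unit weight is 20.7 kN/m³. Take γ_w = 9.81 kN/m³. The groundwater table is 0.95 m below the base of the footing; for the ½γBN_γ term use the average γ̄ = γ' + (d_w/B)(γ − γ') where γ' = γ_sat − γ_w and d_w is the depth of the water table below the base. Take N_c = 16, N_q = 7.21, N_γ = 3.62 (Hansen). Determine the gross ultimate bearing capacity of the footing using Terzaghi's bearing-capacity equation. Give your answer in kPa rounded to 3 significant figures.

q_ult ≈ 407 kPa

q = γ·D_f = 18.9 × 0.6 = 11.34 kPa.
γ' = 10.89 kN/m³; averaging over the depth B below the base, γ̄ = γ' + (d_w/B)(γ − γ') = 17.231 kN/m³.
c·N_c = 18 × 16 = 288 kPa
q·N_q = 11.34 × 7.21 = 81.761 kPa
0.5·γ·B·N_γ = 0.5 × 17.231 × 1.2 × 3.62 = 37.426 kPa
q_ult = 288 + 81.761 + 37.426 = 407.19 kPa.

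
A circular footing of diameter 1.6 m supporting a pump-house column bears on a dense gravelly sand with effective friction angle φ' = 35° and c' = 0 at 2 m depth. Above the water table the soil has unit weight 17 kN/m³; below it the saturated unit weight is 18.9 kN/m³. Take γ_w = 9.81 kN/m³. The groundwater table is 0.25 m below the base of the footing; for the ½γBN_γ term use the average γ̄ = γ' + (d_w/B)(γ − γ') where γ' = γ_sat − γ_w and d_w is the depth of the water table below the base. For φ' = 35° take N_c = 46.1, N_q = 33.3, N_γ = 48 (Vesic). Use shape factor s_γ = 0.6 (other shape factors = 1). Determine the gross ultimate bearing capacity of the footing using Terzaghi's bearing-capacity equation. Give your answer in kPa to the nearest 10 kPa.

q_ult ≈ 1370 kPa

Effective surcharge at the founding depth q = γ·D_f = 17 × 2 = 34 kPa.
With d_w = 0.25 m < B, γ̄ = 9.09 + (0.25/1.6) × (17 − 9.09) = 10.326 kN/m³.
q_ult = q·N_q + 0.5·γ·B·N_γ·s_γ
     = 34 × 33.3 + 0.5 × 10.326 × 1.6 × 48 × 0.6
     = 1132.2 + 237.91 = 1370.1 kPa.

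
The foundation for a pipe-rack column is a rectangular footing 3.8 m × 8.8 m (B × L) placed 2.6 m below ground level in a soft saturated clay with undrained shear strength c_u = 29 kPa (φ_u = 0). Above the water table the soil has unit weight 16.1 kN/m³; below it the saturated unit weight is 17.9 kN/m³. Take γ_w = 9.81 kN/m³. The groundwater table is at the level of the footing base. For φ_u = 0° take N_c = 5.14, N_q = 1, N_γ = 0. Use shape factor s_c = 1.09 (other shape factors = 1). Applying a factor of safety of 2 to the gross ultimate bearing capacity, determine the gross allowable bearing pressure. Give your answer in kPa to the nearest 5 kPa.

Overburden at base level: q = 16.1 × 2.6 = 41.86 kPa.
Cohesion term c·N_c·s_c = 29 × 5.14 × 1.09 = 162.48 kPa; surcharge term q·N_q = 41.86 × 1 = 41.86 kPa.
q_ult = 162.48 + 41.86 = 204.34 kPa.
q_all = q_ult / FS = 204.34 / 2 = 102.17 kPa.

q_all ≈ 100 kPa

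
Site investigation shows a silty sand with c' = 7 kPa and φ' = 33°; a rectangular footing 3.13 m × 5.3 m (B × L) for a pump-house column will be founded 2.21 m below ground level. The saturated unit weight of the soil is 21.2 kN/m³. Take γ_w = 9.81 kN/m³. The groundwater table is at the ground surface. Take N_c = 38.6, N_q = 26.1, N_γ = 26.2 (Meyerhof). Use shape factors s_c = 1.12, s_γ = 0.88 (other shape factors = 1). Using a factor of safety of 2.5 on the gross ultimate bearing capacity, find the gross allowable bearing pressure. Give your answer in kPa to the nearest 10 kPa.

γ' = 21.2 − 9.81 = 11.39 kN/m³ (submerged throughout). q = 11.39 × 2.21 = 25.172 kPa; the same γ' applies in the ½γBN_γ term.
c·N_c·s_c = 7 × 38.6 × 1.12 = 302.62 kPa
q·N_q = 25.172 × 26.1 = 656.99 kPa
0.5·γ·B·N_γ·s_γ = 0.5 × 11.39 × 3.13 × 26.2 × 0.88 = 410.98 kPa
q_ult = 302.62 + 656.99 + 410.98 = 1370.6 kPa.
q_all = 1370.6 / 2.5 = 548.24 kPa.

q_all ≈ 550 kPa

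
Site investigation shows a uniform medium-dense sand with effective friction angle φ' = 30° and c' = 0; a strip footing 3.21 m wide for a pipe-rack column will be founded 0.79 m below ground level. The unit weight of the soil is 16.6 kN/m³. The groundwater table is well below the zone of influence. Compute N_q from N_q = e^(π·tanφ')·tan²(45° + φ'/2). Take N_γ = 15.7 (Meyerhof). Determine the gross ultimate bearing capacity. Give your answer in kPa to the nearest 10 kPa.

q_ult ≈ 660 kPa

tan30° = 0.5774, so N_q = e^(π×0.5774)·tan²(60°) = 6.134 × 3.0 = 18.4.
q = γ·D_f = 16.6 × 0.79 = 13.114 kPa.
q·N_q = 13.114 × 18.401 = 241.31 kPa
0.5·γ·B·N_γ = 0.5 × 16.6 × 3.21 × 15.7 = 418.3 kPa
q_ult = 241.31 + 418.3 = 659.61 kPa.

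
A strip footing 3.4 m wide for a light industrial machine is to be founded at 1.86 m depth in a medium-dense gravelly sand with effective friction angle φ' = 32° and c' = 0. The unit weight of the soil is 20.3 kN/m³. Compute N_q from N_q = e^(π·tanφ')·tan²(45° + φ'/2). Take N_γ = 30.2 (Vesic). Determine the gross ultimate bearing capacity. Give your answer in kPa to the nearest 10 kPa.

q_ult ≈ 1920 kPa

tan32° = 0.6249, so N_q = e^(π×0.6249)·tan²(61°) = 7.121 × 3.255 = 23.18.
q = γ·D_f = 20.3 × 1.86 = 37.758 kPa.
q·N_q = 37.758 × 23.177 = 875.11 kPa
0.5·γ·B·N_γ = 0.5 × 20.3 × 3.4 × 30.2 = 1042.2 kPa
q_ult = 875.11 + 1042.2 = 1917.3 kPa.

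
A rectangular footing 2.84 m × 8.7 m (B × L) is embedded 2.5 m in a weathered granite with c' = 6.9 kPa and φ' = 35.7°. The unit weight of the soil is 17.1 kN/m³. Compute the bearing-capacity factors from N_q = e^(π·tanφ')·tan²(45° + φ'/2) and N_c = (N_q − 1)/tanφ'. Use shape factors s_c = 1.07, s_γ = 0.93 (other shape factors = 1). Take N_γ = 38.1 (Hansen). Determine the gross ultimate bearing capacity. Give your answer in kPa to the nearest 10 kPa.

q_ult ≈ 2780 kPa

tan35.7° = 0.7186, so N_q = e^(π×0.7186)·tan²(62.85°) = 9.559 × 3.802 = 36.35.
N_c = (36.35 − 1)/tan35.7° = 49.19.
q = γ·D_f = 17.1 × 2.5 = 42.75 kPa.
c·N_c·s_c = 6.9 × 49.19 × 1.07 = 363.17 kPa
q·N_q = 42.75 × 36.346 = 1553.8 kPa
0.5·γ·B·N_γ·s_γ = 0.5 × 17.1 × 2.84 × 38.1 × 0.93 = 860.38 kPa
q_ult = 363.17 + 1553.8 + 860.38 = 2777.4 kPa.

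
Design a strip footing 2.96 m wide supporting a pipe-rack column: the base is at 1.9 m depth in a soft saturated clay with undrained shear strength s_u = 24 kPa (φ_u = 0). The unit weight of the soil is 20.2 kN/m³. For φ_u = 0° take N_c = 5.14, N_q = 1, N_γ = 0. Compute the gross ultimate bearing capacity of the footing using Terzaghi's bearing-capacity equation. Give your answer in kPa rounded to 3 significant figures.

Overburden at base level: q = 20.2 × 1.9 = 38.38 kPa.
Cohesion term c·N_c = 24 × 5.14 = 123.36 kPa; surcharge term q·N_q = 38.38 × 1 = 38.38 kPa.
q_ult = 123.36 + 38.38 = 161.74 kPa.

q_ult ≈ 162 kPa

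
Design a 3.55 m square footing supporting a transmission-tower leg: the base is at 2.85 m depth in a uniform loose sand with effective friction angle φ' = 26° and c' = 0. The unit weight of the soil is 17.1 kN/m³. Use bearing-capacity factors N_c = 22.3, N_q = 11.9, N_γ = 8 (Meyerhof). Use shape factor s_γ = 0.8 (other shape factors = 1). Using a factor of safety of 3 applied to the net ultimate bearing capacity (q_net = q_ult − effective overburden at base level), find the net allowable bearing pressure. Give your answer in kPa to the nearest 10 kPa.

q_all(net) ≈ 240 kPa

Effective surcharge at the founding depth q = γ·D_f = 17.1 × 2.85 = 48.735 kPa.
q_ult = q·N_q + 0.5·γ·B·N_γ·s_γ
     = 48.735 × 11.9 + 0.5 × 17.1 × 3.55 × 8 × 0.8
     = 579.95 + 194.26 = 774.2 kPa.
Net ultimate: q_net = 774.2 − 48.735 = 725.47 kPa.
q_all(net) = 725.47 / 3 = 241.82 kPa.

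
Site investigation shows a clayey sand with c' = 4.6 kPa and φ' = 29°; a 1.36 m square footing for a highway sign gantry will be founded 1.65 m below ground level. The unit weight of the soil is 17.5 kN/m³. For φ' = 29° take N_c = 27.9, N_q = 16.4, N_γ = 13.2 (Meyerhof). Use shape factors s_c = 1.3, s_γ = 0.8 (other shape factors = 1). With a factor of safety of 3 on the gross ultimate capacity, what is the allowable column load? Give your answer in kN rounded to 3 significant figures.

q = γ·D_f = 17.5 × 1.65 = 28.875 kPa.
c·N_c·s_c = 4.6 × 27.9 × 1.3 = 166.84 kPa
q·N_q = 28.875 × 16.4 = 473.55 kPa
0.5·γ·B·N_γ·s_γ = 0.5 × 17.5 × 1.36 × 13.2 × 0.8 = 125.66 kPa
q_ult = 166.84 + 473.55 + 125.66 = 766.06 kPa.
Gross allowable pressure q_all = 766.06 / 3 = 255.35 kPa.
Footing area = 1.8496 m², so allowable column load = 255.35 × 1.8496 = 472.3 kN.

P_all ≈ 472 kN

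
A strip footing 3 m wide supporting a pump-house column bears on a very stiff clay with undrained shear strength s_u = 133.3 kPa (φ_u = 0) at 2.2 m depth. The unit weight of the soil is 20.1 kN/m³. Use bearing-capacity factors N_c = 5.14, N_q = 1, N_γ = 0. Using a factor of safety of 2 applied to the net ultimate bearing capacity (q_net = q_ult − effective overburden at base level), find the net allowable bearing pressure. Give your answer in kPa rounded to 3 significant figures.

q = γ·D_f = 20.1 × 2.2 = 44.22 kPa.
c·N_c = 133.3 × 5.14 = 685.16 kPa
q·N_q = 44.22 × 1 = 44.22 kPa
q_ult = 685.16 + 44.22 = 729.38 kPa.
Net ultimate: q_net = 729.38 − 44.22 = 685.16 kPa.
q_all(net) = 685.16 / 2 = 342.58 kPa.

q_all(net) ≈ 343 kPa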